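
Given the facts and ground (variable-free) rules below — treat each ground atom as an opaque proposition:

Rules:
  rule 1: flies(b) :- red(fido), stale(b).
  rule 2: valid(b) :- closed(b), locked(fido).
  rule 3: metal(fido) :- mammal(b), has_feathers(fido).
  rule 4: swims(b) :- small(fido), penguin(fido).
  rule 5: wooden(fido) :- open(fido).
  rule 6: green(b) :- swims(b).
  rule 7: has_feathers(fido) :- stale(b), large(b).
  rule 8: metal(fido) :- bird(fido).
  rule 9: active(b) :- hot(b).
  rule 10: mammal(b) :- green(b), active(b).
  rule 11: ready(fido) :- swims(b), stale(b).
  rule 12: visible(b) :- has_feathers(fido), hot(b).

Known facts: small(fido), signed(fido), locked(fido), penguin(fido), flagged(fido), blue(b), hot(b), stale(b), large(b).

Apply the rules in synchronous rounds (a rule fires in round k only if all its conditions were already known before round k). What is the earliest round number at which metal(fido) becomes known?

Round 1 fires rule 4, rule 7, rule 9, giving swims(b), has_feathers(fido), active(b).
Round 2 fires rule 6, rule 11, rule 12, giving green(b), ready(fido), visible(b).
Round 3 fires rule 10, giving mammal(b).
Round 4 fires rule 3, giving metal(fido).
metal(fido) first appears in round 4.

4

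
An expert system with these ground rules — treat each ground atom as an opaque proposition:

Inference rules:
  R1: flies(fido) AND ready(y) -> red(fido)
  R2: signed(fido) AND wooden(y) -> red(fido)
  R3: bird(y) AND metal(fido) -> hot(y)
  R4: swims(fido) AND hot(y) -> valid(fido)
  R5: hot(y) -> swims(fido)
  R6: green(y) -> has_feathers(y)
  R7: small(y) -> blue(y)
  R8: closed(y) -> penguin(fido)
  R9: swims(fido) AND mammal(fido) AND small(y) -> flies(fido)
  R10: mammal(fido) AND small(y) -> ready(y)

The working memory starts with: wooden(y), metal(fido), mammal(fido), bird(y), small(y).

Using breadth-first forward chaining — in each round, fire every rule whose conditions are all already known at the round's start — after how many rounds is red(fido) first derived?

[1] R3 [bird(y) AND metal(fido) -> hot(y)]; R7 [small(y) -> blue(y)]; R10 [mammal(fido) AND small(y) -> ready(y)]. ⇒ new: hot(y), blue(y), ready(y).
[2] R5 [hot(y) -> swims(fido)]. ⇒ new: swims(fido).
[3] R4 [swims(fido) AND hot(y) -> valid(fido)]; R9 [swims(fido) AND mammal(fido) AND small(y) -> flies(fido)]. ⇒ new: valid(fido), flies(fido).
[4] R1 [flies(fido) AND ready(y) -> red(fido)]. ⇒ new: red(fido).
red(fido) first appears in round 4.

4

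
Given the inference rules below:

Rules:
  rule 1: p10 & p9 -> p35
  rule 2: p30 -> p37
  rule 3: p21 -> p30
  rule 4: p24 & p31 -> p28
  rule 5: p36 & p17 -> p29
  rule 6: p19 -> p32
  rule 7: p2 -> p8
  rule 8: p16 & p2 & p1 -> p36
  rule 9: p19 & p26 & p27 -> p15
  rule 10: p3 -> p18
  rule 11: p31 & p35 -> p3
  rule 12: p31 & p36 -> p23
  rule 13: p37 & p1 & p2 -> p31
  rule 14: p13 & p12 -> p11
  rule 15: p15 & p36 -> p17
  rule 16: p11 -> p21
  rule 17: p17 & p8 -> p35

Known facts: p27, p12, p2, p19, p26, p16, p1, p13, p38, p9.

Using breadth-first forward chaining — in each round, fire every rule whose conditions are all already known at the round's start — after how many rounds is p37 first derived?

4

[1] rule 6 [p19 -> p32]; rule 7 [p2 -> p8]; rule 8 [p16 & p2 & p1 -> p36]; rule 9 [p19 & p26 & p27 -> p15]; rule 14 [p13 & p12 -> p11]. ⇒ new: p32, p8, p36, p15, p11.
[2] rule 15 [p15 & p36 -> p17]; rule 16 [p11 -> p21]. ⇒ new: p17, p21.
[3] rule 3 [p21 -> p30]; rule 5 [p36 & p17 -> p29]; rule 17 [p17 & p8 -> p35]. ⇒ new: p30, p29, p35.
[4] rule 2 [p30 -> p37]. ⇒ new: p37.
p37 first appears in round 4.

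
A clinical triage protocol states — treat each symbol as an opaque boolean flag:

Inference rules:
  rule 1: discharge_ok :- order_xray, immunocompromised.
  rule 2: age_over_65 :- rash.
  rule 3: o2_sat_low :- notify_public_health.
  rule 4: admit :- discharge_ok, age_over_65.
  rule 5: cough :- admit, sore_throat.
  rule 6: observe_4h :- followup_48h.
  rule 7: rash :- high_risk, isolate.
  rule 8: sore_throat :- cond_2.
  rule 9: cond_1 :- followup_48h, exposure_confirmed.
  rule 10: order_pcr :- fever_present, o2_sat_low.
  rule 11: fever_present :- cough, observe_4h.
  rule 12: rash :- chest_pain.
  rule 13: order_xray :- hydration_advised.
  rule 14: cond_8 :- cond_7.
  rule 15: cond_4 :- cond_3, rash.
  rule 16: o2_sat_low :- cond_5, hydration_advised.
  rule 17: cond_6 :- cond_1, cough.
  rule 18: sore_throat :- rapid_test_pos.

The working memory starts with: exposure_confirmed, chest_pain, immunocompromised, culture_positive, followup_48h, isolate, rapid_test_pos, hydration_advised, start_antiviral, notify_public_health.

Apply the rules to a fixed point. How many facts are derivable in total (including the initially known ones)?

23

[1] rule 3 [o2_sat_low :- notify_public_health.]; rule 6 [observe_4h :- followup_48h.]; rule 9 [cond_1 :- followup_48h, exposure_confirmed.]; rule 12 [rash :- chest_pain.]; rule 13 [order_xray :- hydration_advised.]; rule 18 [sore_throat :- rapid_test_pos.]. ⇒ new: o2_sat_low, observe_4h, cond_1, rash, order_xray, sore_throat.
[2] rule 1 [discharge_ok :- order_xray, immunocompromised.]; rule 2 [age_over_65 :- rash.]. ⇒ new: discharge_ok, age_over_65.
[3] rule 4 [admit :- discharge_ok, age_over_65.]. ⇒ new: admit.
[4] rule 5 [cough :- admit, sore_throat.]. ⇒ new: cough.
[5] rule 11 [fever_present :- cough, observe_4h.]; rule 17 [cond_6 :- cond_1, cough.]. ⇒ new: fever_present, cond_6.
[6] rule 10 [order_pcr :- fever_present, o2_sat_low.]. ⇒ new: order_pcr.
Closure: {admit, age_over_65, chest_pain, cond_1, cond_6, cough, culture_positive, discharge_ok, exposure_confirmed, fever_present, followup_48h, hydration_advised, immunocompromised, isolate, notify_public_health, o2_sat_low, observe_4h, order_pcr, order_xray, rapid_test_pos, rash, sore_throat, start_antiviral} — 23 facts.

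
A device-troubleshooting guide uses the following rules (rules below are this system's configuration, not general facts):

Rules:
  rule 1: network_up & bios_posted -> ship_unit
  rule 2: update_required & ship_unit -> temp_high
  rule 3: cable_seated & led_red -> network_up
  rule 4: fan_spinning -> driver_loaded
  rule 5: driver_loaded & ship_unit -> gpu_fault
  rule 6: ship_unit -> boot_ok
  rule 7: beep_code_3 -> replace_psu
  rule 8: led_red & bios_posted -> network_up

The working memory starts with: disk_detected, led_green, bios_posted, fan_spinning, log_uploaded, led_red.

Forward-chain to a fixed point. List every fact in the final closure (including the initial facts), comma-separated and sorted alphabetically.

bios_posted, boot_ok, disk_detected, driver_loaded, fan_spinning, gpu_fault, led_green, led_red, log_uploaded, network_up, ship_unit

Round 1: rule 4 [fan_spinning -> driver_loaded]; rule 8 [led_red & bios_posted -> network_up]. New: driver_loaded, network_up.
Round 2: rule 1 [network_up & bios_posted -> ship_unit]. New: ship_unit.
Round 3: rule 5 [driver_loaded & ship_unit -> gpu_fault]; rule 6 [ship_unit -> boot_ok]. New: gpu_fault, boot_ok.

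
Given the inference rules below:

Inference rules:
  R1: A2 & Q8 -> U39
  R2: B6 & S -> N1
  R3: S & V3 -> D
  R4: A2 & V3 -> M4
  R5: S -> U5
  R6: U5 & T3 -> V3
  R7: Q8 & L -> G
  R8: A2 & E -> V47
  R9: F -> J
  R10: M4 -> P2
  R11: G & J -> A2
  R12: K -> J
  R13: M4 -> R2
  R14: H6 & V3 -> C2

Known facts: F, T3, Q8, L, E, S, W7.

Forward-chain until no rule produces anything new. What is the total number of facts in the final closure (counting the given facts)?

18

Round 1: R5 [S -> U5]; R7 [Q8 & L -> G]; R9 [F -> J]. New: U5, G, J.
Round 2: R6 [U5 & T3 -> V3]; R11 [G & J -> A2]. New: V3, A2.
Round 3: R1 [A2 & Q8 -> U39]; R3 [S & V3 -> D]; R4 [A2 & V3 -> M4]; R8 [A2 & E -> V47]. New: U39, D, M4, V47.
Round 4: R10 [M4 -> P2]; R13 [M4 -> R2]. New: P2, R2.
Closure: {A2, D, E, F, G, J, L, M4, P2, Q8, R2, S, T3, U39, U5, V3, V47, W7} — 18 facts.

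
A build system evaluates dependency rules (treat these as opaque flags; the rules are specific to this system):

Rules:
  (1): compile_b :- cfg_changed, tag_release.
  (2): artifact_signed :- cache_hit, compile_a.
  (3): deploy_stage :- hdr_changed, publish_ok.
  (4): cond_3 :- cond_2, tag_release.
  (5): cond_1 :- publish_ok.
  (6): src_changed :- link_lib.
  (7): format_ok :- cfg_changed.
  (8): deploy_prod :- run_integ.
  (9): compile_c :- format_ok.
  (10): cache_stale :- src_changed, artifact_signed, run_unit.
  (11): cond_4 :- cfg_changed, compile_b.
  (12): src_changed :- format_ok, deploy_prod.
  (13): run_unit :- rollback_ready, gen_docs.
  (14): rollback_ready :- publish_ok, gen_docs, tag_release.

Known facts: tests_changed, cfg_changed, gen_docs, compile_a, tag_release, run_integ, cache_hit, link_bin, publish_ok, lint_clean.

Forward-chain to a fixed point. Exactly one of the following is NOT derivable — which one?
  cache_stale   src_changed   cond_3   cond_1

Round 1: (1) [compile_b :- cfg_changed, tag_release.]; (2) [artifact_signed :- cache_hit, compile_a.]; (5) [cond_1 :- publish_ok.]; (7) [format_ok :- cfg_changed.]; (8) [deploy_prod :- run_integ.]; (14) [rollback_ready :- publish_ok, gen_docs, tag_release.]. New: compile_b, artifact_signed, cond_1, format_ok, deploy_prod, rollback_ready.
Round 2: (9) [compile_c :- format_ok.]; (11) [cond_4 :- cfg_changed, compile_b.]; (12) [src_changed :- format_ok, deploy_prod.]; (13) [run_unit :- rollback_ready, gen_docs.]. New: compile_c, cond_4, src_changed, run_unit.
Round 3: (10) [cache_stale :- src_changed, artifact_signed, run_unit.]. New: cache_stale.
Derived: src_changed (round 2), cache_stale (round 3), cond_1 (round 1). cond_3 never appears in any round.

cond_3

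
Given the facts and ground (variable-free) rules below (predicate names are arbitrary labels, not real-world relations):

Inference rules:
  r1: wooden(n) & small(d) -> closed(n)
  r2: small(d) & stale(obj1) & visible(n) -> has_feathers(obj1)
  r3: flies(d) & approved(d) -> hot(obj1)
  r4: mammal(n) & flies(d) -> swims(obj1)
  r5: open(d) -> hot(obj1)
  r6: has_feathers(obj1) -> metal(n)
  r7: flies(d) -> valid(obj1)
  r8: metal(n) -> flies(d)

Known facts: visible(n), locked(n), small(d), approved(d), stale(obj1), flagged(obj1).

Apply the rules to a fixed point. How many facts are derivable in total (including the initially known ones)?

Round 1 — r2, derive has_feathers(obj1).
Round 2 — r6, derive metal(n).
Round 3 — r8, derive flies(d).
Round 4 — r3, r7, derive hot(obj1), valid(obj1).
Closure: {approved(d), flagged(obj1), flies(d), has_feathers(obj1), hot(obj1), locked(n), metal(n), small(d), stale(obj1), valid(obj1), visible(n)} — 11 facts.

11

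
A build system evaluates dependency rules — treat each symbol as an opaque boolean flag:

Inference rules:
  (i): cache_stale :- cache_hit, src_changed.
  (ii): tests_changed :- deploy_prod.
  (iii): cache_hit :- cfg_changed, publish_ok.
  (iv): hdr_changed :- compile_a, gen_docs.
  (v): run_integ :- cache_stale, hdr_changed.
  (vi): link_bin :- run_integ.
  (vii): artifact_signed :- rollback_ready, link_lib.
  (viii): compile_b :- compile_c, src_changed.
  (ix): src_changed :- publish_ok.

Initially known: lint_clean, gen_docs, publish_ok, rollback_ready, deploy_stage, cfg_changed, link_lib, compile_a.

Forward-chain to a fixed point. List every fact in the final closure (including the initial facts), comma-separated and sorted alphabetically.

artifact_signed, cache_hit, cache_stale, cfg_changed, compile_a, deploy_stage, gen_docs, hdr_changed, link_bin, link_lib, lint_clean, publish_ok, rollback_ready, run_integ, src_changed

Round 1 fires (iii), (iv), (vii), (ix), giving cache_hit, hdr_changed, artifact_signed, src_changed.
Round 2 fires (i), giving cache_stale.
Round 3 fires (v), giving run_integ.
Round 4 fires (vi), giving link_bin.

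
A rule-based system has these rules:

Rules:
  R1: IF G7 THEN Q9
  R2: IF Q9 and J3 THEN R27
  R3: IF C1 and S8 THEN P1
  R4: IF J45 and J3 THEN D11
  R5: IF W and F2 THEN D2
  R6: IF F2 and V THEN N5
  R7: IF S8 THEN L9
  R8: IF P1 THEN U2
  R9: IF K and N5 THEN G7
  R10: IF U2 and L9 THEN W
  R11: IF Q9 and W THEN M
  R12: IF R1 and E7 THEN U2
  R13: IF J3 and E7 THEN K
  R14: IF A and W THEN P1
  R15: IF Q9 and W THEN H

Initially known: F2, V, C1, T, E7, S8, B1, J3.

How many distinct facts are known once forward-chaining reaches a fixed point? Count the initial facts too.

Round 1: R3 [IF C1 and S8 THEN P1]; R6 [IF F2 and V THEN N5]; R7 [IF S8 THEN L9]; R13 [IF J3 and E7 THEN K]. Adds P1, N5, L9, K.
Round 2: R8 [IF P1 THEN U2]; R9 [IF K and N5 THEN G7]. Adds U2, G7.
Round 3: R1 [IF G7 THEN Q9]; R10 [IF U2 and L9 THEN W]. Adds Q9, W.
Round 4: R2 [IF Q9 and J3 THEN R27]; R5 [IF W and F2 THEN D2]; R11 [IF Q9 and W THEN M]; R15 [IF Q9 and W THEN H]. Adds R27, D2, M, H.
Closure: {B1, C1, D2, E7, F2, G7, H, J3, K, L9, M, N5, P1, Q9, R27, S8, T, U2, V, W} — 20 facts.

20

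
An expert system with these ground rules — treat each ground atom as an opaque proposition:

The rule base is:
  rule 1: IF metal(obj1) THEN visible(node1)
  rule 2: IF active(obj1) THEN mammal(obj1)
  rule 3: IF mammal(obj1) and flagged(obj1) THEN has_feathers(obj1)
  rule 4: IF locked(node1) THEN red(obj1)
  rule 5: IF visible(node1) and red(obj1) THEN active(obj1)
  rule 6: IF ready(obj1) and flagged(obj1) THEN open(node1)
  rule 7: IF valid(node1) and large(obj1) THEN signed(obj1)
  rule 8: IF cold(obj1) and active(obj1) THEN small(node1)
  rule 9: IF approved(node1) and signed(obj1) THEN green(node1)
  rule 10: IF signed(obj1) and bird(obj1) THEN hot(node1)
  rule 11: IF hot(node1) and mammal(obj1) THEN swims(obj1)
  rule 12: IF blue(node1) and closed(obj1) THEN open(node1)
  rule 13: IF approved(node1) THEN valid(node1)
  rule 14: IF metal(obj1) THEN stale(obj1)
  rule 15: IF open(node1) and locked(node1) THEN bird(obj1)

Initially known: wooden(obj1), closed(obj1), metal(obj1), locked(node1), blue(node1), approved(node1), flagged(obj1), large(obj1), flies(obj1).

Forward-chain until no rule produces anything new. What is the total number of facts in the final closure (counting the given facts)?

22

Round 1: rule 1 [IF metal(obj1) THEN visible(node1)]; rule 4 [IF locked(node1) THEN red(obj1)]; rule 12 [IF blue(node1) and closed(obj1) THEN open(node1)]; rule 13 [IF approved(node1) THEN valid(node1)]; rule 14 [IF metal(obj1) THEN stale(obj1)]. Adds visible(node1), red(obj1), open(node1), valid(node1), stale(obj1).
Round 2: rule 5 [IF visible(node1) and red(obj1) THEN active(obj1)]; rule 7 [IF valid(node1) and large(obj1) THEN signed(obj1)]; rule 15 [IF open(node1) and locked(node1) THEN bird(obj1)]. Adds active(obj1), signed(obj1), bird(obj1).
Round 3: rule 2 [IF active(obj1) THEN mammal(obj1)]; rule 9 [IF approved(node1) and signed(obj1) THEN green(node1)]; rule 10 [IF signed(obj1) and bird(obj1) THEN hot(node1)]. Adds mammal(obj1), green(node1), hot(node1).
Round 4: rule 3 [IF mammal(obj1) and flagged(obj1) THEN has_feathers(obj1)]; rule 11 [IF hot(node1) and mammal(obj1) THEN swims(obj1)]. Adds has_feathers(obj1), swims(obj1).
Closure: {active(obj1), approved(node1), bird(obj1), blue(node1), closed(obj1), flagged(obj1), flies(obj1), green(node1), has_feathers(obj1), hot(node1), large(obj1), locked(node1), mammal(obj1), metal(obj1), open(node1), red(obj1), signed(obj1), stale(obj1), swims(obj1), valid(node1), visible(node1), wooden(obj1)} — 22 facts.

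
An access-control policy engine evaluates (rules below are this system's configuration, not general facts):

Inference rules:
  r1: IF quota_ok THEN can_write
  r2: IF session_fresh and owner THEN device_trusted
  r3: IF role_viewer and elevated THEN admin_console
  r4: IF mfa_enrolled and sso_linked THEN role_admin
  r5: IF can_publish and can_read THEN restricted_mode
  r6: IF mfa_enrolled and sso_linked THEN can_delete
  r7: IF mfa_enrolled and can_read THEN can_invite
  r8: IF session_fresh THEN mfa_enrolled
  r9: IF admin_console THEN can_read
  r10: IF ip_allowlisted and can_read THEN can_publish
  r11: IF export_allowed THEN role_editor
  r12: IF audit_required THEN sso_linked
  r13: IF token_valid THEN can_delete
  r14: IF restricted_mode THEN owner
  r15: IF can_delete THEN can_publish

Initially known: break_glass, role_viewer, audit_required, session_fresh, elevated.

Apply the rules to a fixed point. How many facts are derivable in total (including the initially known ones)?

16

[1] r3 [IF role_viewer and elevated THEN admin_console]; r8 [IF session_fresh THEN mfa_enrolled]; r12 [IF audit_required THEN sso_linked]. ⇒ new: admin_console, mfa_enrolled, sso_linked.
[2] r4 [IF mfa_enrolled and sso_linked THEN role_admin]; r6 [IF mfa_enrolled and sso_linked THEN can_delete]; r9 [IF admin_console THEN can_read]. ⇒ new: role_admin, can_delete, can_read.
[3] r7 [IF mfa_enrolled and can_read THEN can_invite]; r15 [IF can_delete THEN can_publish]. ⇒ new: can_invite, can_publish.
[4] r5 [IF can_publish and can_read THEN restricted_mode]. ⇒ new: restricted_mode.
[5] r14 [IF restricted_mode THEN owner]. ⇒ new: owner.
[6] r2 [IF session_fresh and owner THEN device_trusted]. ⇒ new: device_trusted.
Closure: {admin_console, audit_required, break_glass, can_delete, can_invite, can_publish, can_read, device_trusted, elevated, mfa_enrolled, owner, restricted_mode, role_admin, role_viewer, session_fresh, sso_linked} — 16 facts.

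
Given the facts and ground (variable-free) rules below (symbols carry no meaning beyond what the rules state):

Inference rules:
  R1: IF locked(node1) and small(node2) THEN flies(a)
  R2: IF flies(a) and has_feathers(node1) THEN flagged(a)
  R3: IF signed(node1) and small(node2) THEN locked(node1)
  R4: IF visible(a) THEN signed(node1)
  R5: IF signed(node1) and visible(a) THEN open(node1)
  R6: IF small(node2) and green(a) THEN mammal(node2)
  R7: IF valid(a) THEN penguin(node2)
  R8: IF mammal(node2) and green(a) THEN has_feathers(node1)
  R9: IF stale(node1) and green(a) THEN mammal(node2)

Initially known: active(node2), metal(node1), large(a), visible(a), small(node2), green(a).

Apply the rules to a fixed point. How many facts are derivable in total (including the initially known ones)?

13

Round 1: R4 [IF visible(a) THEN signed(node1)]; R6 [IF small(node2) and green(a) THEN mammal(node2)]. New: signed(node1), mammal(node2).
Round 2: R3 [IF signed(node1) and small(node2) THEN locked(node1)]; R5 [IF signed(node1) and visible(a) THEN open(node1)]; R8 [IF mammal(node2) and green(a) THEN has_feathers(node1)]. New: locked(node1), open(node1), has_feathers(node1).
Round 3: R1 [IF locked(node1) and small(node2) THEN flies(a)]. New: flies(a).
Round 4: R2 [IF flies(a) and has_feathers(node1) THEN flagged(a)]. New: flagged(a).
Closure: {active(node2), flagged(a), flies(a), green(a), has_feathers(node1), large(a), locked(node1), mammal(node2), metal(node1), open(node1), signed(node1), small(node2), visible(a)} — 13 facts.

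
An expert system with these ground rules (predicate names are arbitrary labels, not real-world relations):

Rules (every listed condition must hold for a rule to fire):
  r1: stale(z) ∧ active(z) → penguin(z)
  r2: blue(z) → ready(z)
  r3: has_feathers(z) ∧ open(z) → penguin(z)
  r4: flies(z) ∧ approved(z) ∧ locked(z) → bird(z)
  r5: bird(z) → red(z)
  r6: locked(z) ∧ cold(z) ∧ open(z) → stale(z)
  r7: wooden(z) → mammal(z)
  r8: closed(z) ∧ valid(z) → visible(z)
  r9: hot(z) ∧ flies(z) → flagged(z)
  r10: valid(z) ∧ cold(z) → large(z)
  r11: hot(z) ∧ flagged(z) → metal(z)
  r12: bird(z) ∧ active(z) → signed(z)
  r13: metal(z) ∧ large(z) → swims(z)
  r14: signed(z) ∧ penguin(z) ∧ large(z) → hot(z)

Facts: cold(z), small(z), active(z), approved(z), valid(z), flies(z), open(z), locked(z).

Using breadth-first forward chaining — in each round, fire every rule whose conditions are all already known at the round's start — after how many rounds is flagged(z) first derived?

4

Round 1 fires r4, r6, r10, giving bird(z), stale(z), large(z).
Round 2 fires r1, r5, r12, giving penguin(z), red(z), signed(z).
Round 3 fires r14, giving hot(z).
Round 4 fires r9, giving flagged(z).
flagged(z) first appears in round 4.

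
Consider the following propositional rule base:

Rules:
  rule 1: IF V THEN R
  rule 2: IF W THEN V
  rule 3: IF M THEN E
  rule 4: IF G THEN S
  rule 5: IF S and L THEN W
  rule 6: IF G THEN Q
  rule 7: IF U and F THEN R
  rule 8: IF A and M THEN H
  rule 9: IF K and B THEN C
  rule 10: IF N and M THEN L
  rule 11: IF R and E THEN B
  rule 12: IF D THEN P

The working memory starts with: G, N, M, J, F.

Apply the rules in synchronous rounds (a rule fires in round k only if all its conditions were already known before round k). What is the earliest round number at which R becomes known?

Round 1: rule 3 [IF M THEN E]; rule 4 [IF G THEN S]; rule 6 [IF G THEN Q]; rule 10 [IF N and M THEN L]. New: E, S, Q, L.
Round 2: rule 5 [IF S and L THEN W]. New: W.
Round 3: rule 2 [IF W THEN V]. New: V.
Round 4: rule 1 [IF V THEN R]. New: R.
R first appears in round 4.

4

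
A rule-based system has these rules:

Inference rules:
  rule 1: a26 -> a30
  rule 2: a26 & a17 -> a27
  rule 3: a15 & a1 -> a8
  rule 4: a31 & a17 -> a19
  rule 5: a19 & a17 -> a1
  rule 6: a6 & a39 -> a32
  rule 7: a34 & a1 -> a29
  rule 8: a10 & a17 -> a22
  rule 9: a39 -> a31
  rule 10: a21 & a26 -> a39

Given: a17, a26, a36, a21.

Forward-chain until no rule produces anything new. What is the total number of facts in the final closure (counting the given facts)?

Round 1: rule 1 [a26 -> a30]; rule 2 [a26 & a17 -> a27]; rule 10 [a21 & a26 -> a39]. Adds a30, a27, a39.
Round 2: rule 9 [a39 -> a31]. Adds a31.
Round 3: rule 4 [a31 & a17 -> a19]. Adds a19.
Round 4: rule 5 [a19 & a17 -> a1]. Adds a1.
Closure: {a1, a17, a19, a21, a26, a27, a30, a31, a36, a39} — 10 facts.

10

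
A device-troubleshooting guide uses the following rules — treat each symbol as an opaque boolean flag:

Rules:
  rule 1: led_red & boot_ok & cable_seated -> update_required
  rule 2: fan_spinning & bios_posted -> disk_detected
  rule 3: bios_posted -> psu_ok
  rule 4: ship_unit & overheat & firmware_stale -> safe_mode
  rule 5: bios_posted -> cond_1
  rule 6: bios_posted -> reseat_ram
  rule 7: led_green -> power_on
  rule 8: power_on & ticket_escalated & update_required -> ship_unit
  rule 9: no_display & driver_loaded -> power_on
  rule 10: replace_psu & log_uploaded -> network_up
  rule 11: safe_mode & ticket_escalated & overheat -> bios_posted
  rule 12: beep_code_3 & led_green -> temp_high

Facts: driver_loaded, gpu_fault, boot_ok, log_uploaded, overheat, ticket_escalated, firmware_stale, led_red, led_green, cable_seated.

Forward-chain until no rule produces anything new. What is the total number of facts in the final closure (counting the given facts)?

Round 1 — rule 1, rule 7, derive update_required, power_on.
Round 2 — rule 8, derive ship_unit.
Round 3 — rule 4, derive safe_mode.
Round 4 — rule 11, derive bios_posted.
Round 5 — rule 3, rule 5, rule 6, derive psu_ok, cond_1, reseat_ram.
Closure: {bios_posted, boot_ok, cable_seated, cond_1, driver_loaded, firmware_stale, gpu_fault, led_green, led_red, log_uploaded, overheat, power_on, psu_ok, reseat_ram, safe_mode, ship_unit, ticket_escalated, update_required} — 18 facts.

18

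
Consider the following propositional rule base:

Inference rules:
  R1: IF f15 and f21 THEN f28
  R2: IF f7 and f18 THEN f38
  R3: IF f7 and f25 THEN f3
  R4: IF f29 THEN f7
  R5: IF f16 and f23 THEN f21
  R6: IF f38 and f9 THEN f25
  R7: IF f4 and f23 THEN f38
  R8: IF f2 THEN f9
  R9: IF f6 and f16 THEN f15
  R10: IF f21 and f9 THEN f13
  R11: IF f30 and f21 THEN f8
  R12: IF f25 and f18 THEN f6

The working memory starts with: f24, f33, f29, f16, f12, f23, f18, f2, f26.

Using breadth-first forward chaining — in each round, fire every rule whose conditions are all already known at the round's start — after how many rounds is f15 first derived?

Round 1: R4 [IF f29 THEN f7]; R5 [IF f16 and f23 THEN f21]; R8 [IF f2 THEN f9]. Adds f7, f21, f9.
Round 2: R2 [IF f7 and f18 THEN f38]; R10 [IF f21 and f9 THEN f13]. Adds f38, f13.
Round 3: R6 [IF f38 and f9 THEN f25]. Adds f25.
Round 4: R3 [IF f7 and f25 THEN f3]; R12 [IF f25 and f18 THEN f6]. Adds f3, f6.
Round 5: R9 [IF f6 and f16 THEN f15]. Adds f15.
f15 first appears in round 5.

5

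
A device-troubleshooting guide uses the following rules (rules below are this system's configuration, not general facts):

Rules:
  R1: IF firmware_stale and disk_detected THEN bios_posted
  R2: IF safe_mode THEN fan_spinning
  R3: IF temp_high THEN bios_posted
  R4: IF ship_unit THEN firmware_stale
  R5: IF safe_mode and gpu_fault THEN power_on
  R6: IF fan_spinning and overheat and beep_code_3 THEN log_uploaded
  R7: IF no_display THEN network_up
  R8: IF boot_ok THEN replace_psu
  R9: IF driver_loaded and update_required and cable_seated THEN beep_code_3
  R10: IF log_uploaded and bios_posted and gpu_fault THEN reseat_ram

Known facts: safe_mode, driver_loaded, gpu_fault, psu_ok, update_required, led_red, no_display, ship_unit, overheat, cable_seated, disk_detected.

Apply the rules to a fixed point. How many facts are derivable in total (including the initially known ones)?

Round 1: R2 [IF safe_mode THEN fan_spinning]; R4 [IF ship_unit THEN firmware_stale]; R5 [IF safe_mode and gpu_fault THEN power_on]; R7 [IF no_display THEN network_up]; R9 [IF driver_loaded and update_required and cable_seated THEN beep_code_3]. New: fan_spinning, firmware_stale, power_on, network_up, beep_code_3.
Round 2: R1 [IF firmware_stale and disk_detected THEN bios_posted]; R6 [IF fan_spinning and overheat and beep_code_3 THEN log_uploaded]. New: bios_posted, log_uploaded.
Round 3: R10 [IF log_uploaded and bios_posted and gpu_fault THEN reseat_ram]. New: reseat_ram.
Closure: {beep_code_3, bios_posted, cable_seated, disk_detected, driver_loaded, fan_spinning, firmware_stale, gpu_fault, led_red, log_uploaded, network_up, no_display, overheat, power_on, psu_ok, reseat_ram, safe_mode, ship_unit, update_required} — 19 facts.

19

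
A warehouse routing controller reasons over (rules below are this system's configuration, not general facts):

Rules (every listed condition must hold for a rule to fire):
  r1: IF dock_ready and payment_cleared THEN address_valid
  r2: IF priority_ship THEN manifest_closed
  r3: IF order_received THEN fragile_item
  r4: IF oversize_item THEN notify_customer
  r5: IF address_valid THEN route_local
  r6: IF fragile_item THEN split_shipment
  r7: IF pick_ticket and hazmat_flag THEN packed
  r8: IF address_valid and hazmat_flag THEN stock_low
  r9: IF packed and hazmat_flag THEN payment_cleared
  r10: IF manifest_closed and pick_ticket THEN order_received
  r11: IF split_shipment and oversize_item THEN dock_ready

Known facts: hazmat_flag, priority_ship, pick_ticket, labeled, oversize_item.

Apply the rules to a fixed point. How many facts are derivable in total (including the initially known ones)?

[1] r2 [IF priority_ship THEN manifest_closed]; r4 [IF oversize_item THEN notify_customer]; r7 [IF pick_ticket and hazmat_flag THEN packed]. ⇒ new: manifest_closed, notify_customer, packed.
[2] r9 [IF packed and hazmat_flag THEN payment_cleared]; r10 [IF manifest_closed and pick_ticket THEN order_received]. ⇒ new: payment_cleared, order_received.
[3] r3 [IF order_received THEN fragile_item]. ⇒ new: fragile_item.
[4] r6 [IF fragile_item THEN split_shipment]. ⇒ new: split_shipment.
[5] r11 [IF split_shipment and oversize_item THEN dock_ready]. ⇒ new: dock_ready.
[6] r1 [IF dock_ready and payment_cleared THEN address_valid]. ⇒ new: address_valid.
[7] r5 [IF address_valid THEN route_local]; r8 [IF address_valid and hazmat_flag THEN stock_low]. ⇒ new: route_local, stock_low.
Closure: {address_valid, dock_ready, fragile_item, hazmat_flag, labeled, manifest_closed, notify_customer, order_received, oversize_item, packed, payment_cleared, pick_ticket, priority_ship, route_local, split_shipment, stock_low} — 16 facts.

16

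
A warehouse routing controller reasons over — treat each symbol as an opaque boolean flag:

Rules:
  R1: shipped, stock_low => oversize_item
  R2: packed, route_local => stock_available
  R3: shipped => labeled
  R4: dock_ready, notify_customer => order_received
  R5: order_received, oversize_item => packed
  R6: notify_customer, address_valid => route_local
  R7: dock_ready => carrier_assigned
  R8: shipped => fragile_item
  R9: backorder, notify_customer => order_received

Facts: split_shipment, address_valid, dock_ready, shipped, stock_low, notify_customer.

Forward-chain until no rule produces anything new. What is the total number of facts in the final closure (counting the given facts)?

14

Round 1: R1 [shipped, stock_low => oversize_item]; R3 [shipped => labeled]; R4 [dock_ready, notify_customer => order_received]; R6 [notify_customer, address_valid => route_local]; R7 [dock_ready => carrier_assigned]; R8 [shipped => fragile_item]. New: oversize_item, labeled, order_received, route_local, carrier_assigned, fragile_item.
Round 2: R5 [order_received, oversize_item => packed]. New: packed.
Round 3: R2 [packed, route_local => stock_available]. New: stock_available.
Closure: {address_valid, carrier_assigned, dock_ready, fragile_item, labeled, notify_customer, order_received, oversize_item, packed, route_local, shipped, split_shipment, stock_available, stock_low} — 14 facts.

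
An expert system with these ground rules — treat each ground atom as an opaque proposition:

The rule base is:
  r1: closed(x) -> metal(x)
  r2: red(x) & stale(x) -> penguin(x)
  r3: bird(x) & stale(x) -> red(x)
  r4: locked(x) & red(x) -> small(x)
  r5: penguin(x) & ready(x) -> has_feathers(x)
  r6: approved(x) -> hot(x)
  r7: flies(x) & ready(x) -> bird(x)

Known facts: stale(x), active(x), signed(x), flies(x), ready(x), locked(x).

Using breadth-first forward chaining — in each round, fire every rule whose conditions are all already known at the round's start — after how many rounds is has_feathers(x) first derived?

4

Round 1 fires r7, giving bird(x).
Round 2 fires r3, giving red(x).
Round 3 fires r2, r4, giving penguin(x), small(x).
Round 4 fires r5, giving has_feathers(x).
has_feathers(x) first appears in round 4.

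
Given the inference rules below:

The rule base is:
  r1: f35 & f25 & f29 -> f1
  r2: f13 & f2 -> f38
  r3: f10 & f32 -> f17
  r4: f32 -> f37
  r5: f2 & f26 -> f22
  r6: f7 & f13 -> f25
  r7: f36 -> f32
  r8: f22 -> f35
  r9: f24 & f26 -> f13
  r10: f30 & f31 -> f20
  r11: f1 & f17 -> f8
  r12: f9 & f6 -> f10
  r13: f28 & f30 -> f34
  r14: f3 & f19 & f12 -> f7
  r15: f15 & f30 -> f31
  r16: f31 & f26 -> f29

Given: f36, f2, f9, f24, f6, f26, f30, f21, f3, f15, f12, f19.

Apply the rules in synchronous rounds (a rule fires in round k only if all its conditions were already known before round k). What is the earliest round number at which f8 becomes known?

4

Round 1 fires r5, r7, r9, r12, r14, r15, giving f22, f32, f13, f10, f7, f31.
Round 2 fires r2, r3, r4, r6, r8, r10, r16, giving f38, f17, f37, f25, f35, f20, f29.
Round 3 fires r1, giving f1.
Round 4 fires r11, giving f8.
f8 first appears in round 4.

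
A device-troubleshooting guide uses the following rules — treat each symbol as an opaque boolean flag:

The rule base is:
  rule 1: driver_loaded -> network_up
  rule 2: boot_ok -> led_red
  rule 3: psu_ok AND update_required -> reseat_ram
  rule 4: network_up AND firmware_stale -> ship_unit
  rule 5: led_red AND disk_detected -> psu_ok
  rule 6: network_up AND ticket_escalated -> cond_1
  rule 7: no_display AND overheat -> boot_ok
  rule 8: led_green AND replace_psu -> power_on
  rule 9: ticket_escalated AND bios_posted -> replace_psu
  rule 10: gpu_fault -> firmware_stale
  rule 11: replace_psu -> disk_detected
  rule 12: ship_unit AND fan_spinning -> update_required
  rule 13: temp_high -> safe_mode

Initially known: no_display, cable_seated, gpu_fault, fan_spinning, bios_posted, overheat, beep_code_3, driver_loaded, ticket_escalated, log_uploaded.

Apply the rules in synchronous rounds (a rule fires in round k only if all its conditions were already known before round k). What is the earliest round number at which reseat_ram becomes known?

Round 1: rule 1 [driver_loaded -> network_up]; rule 7 [no_display AND overheat -> boot_ok]; rule 9 [ticket_escalated AND bios_posted -> replace_psu]; rule 10 [gpu_fault -> firmware_stale]. New: network_up, boot_ok, replace_psu, firmware_stale.
Round 2: rule 2 [boot_ok -> led_red]; rule 4 [network_up AND firmware_stale -> ship_unit]; rule 6 [network_up AND ticket_escalated -> cond_1]; rule 11 [replace_psu -> disk_detected]. New: led_red, ship_unit, cond_1, disk_detected.
Round 3: rule 5 [led_red AND disk_detected -> psu_ok]; rule 12 [ship_unit AND fan_spinning -> update_required]. New: psu_ok, update_required.
Round 4: rule 3 [psu_ok AND update_required -> reseat_ram]. New: reseat_ram.
reseat_ram first appears in round 4.

4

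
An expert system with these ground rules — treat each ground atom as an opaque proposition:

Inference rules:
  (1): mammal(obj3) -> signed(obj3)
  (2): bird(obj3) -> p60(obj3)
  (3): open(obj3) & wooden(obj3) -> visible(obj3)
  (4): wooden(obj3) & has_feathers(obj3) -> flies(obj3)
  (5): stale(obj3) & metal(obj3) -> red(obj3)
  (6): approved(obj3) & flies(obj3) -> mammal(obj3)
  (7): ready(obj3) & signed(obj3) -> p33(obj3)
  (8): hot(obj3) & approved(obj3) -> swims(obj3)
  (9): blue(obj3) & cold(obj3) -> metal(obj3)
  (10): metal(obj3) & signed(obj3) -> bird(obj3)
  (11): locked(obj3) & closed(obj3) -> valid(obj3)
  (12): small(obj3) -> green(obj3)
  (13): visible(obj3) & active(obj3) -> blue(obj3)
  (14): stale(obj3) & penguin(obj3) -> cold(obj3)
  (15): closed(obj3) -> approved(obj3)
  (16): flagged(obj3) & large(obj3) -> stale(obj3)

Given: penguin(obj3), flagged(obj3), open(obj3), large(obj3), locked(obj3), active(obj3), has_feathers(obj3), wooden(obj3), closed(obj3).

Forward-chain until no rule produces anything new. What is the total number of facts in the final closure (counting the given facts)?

Round 1 — (3), (4), (11), (15), (16), derive visible(obj3), flies(obj3), valid(obj3), approved(obj3), stale(obj3).
Round 2 — (6), (13), (14), derive mammal(obj3), blue(obj3), cold(obj3).
Round 3 — (1), (9), derive signed(obj3), metal(obj3).
Round 4 — (5), (10), derive red(obj3), bird(obj3).
Round 5 — (2), derive p60(obj3).
Closure: {active(obj3), approved(obj3), bird(obj3), blue(obj3), closed(obj3), cold(obj3), flagged(obj3), flies(obj3), has_feathers(obj3), large(obj3), locked(obj3), mammal(obj3), metal(obj3), open(obj3), p60(obj3), penguin(obj3), red(obj3), signed(obj3), stale(obj3), valid(obj3), visible(obj3), wooden(obj3)} — 22 facts.

22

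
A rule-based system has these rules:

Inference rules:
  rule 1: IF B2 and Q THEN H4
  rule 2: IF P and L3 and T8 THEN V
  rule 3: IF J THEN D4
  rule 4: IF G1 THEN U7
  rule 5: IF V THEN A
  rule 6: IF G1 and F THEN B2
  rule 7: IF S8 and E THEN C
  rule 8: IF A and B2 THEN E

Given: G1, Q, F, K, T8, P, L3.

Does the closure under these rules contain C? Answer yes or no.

no

Round 1 — rule 2, rule 4, rule 6, derive V, U7, B2.
Round 2 — rule 1, rule 5, derive H4, A.
Round 3 — rule 8, derive E.
Fixed point reached. C is concluded only by rule 7; rule 7 needs S8 (never derived).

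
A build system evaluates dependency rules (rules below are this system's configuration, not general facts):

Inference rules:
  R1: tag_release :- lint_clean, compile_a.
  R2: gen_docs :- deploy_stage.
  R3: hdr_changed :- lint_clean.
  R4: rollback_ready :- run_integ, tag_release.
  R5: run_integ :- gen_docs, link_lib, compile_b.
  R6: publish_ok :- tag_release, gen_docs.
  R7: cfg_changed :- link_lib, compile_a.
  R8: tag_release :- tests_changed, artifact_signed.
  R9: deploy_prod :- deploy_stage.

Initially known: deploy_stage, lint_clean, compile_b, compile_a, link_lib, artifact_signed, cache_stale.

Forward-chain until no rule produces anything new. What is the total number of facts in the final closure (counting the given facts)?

15

[1] R1 [tag_release :- lint_clean, compile_a.]; R2 [gen_docs :- deploy_stage.]; R3 [hdr_changed :- lint_clean.]; R7 [cfg_changed :- link_lib, compile_a.]; R9 [deploy_prod :- deploy_stage.]. ⇒ new: tag_release, gen_docs, hdr_changed, cfg_changed, deploy_prod.
[2] R5 [run_integ :- gen_docs, link_lib, compile_b.]; R6 [publish_ok :- tag_release, gen_docs.]. ⇒ new: run_integ, publish_ok.
[3] R4 [rollback_ready :- run_integ, tag_release.]. ⇒ new: rollback_ready.
Closure: {artifact_signed, cache_stale, cfg_changed, compile_a, compile_b, deploy_prod, deploy_stage, gen_docs, hdr_changed, link_lib, lint_clean, publish_ok, rollback_ready, run_integ, tag_release} — 15 facts.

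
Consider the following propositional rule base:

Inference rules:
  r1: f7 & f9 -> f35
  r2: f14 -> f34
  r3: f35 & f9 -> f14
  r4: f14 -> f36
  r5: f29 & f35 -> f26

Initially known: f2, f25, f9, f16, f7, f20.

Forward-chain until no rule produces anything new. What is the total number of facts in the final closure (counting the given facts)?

Round 1: r1 [f7 & f9 -> f35]. Adds f35.
Round 2: r3 [f35 & f9 -> f14]. Adds f14.
Round 3: r2 [f14 -> f34]; r4 [f14 -> f36]. Adds f34, f36.
Closure: {f14, f16, f2, f20, f25, f34, f35, f36, f7, f9} — 10 facts.

10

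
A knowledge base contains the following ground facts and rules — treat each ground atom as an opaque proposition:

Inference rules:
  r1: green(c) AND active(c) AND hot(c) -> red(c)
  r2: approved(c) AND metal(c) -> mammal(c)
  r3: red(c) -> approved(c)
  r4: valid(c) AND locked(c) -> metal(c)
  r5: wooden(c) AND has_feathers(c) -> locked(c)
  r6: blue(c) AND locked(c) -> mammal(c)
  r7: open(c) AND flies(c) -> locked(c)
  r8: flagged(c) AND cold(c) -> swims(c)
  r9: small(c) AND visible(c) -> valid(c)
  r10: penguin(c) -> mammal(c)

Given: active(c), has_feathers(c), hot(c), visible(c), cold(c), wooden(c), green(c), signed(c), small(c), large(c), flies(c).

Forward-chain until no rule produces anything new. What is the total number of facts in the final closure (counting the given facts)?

Round 1: r1 [green(c) AND active(c) AND hot(c) -> red(c)]; r5 [wooden(c) AND has_feathers(c) -> locked(c)]; r9 [small(c) AND visible(c) -> valid(c)]. New: red(c), locked(c), valid(c).
Round 2: r3 [red(c) -> approved(c)]; r4 [valid(c) AND locked(c) -> metal(c)]. New: approved(c), metal(c).
Round 3: r2 [approved(c) AND metal(c) -> mammal(c)]. New: mammal(c).
Closure: {active(c), approved(c), cold(c), flies(c), green(c), has_feathers(c), hot(c), large(c), locked(c), mammal(c), metal(c), red(c), signed(c), small(c), valid(c), visible(c), wooden(c)} — 17 facts.

17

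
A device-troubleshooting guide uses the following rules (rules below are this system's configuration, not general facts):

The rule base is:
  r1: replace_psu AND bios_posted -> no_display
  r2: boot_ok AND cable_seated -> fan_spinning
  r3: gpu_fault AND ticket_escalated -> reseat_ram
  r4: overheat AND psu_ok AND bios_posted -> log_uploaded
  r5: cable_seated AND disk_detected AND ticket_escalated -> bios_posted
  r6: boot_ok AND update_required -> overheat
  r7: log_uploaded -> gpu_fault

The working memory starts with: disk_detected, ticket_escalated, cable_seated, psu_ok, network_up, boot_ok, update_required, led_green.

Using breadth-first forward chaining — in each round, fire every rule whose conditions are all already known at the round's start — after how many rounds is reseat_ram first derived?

Round 1: r2 [boot_ok AND cable_seated -> fan_spinning]; r5 [cable_seated AND disk_detected AND ticket_escalated -> bios_posted]; r6 [boot_ok AND update_required -> overheat]. Adds fan_spinning, bios_posted, overheat.
Round 2: r4 [overheat AND psu_ok AND bios_posted -> log_uploaded]. Adds log_uploaded.
Round 3: r7 [log_uploaded -> gpu_fault]. Adds gpu_fault.
Round 4: r3 [gpu_fault AND ticket_escalated -> reseat_ram]. Adds reseat_ram.
reseat_ram first appears in round 4.

4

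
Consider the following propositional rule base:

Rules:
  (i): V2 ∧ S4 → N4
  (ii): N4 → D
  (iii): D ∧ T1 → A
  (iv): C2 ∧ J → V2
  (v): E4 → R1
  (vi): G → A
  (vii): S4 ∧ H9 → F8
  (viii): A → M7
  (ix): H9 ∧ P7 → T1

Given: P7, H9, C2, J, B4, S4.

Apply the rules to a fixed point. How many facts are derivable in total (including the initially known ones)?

[1] (iv) [C2 ∧ J → V2]; (vii) [S4 ∧ H9 → F8]; (ix) [H9 ∧ P7 → T1]. ⇒ new: V2, F8, T1.
[2] (i) [V2 ∧ S4 → N4]. ⇒ new: N4.
[3] (ii) [N4 → D]. ⇒ new: D.
[4] (iii) [D ∧ T1 → A]. ⇒ new: A.
[5] (viii) [A → M7]. ⇒ new: M7.
Closure: {A, B4, C2, D, F8, H9, J, M7, N4, P7, S4, T1, V2} — 13 facts.

13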